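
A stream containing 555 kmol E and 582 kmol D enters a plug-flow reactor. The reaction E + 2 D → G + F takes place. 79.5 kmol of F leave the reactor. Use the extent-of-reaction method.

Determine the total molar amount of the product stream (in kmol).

1060 kmol

For F: n = n₀ + 1ξ → 79.5 = 0 + 1ξ, giving ξ = 79.5 kmol.
Outlet amounts (n = n₀ + ν ξ):
  E: 555 − 1(79.5) = 475.5
  D: 582 − 2(79.5) = 423
  G: 0 + 1(79.5) = 79.5
  F: 0 + 1(79.5) = 79.5
Total out = 475.5 + 423 + 79.5 + 79.5 = 1058 kmol.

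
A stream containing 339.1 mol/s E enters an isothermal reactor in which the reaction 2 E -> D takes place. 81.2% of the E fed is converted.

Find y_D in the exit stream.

E reacted = 0.812 × 339.1 = 275.3 mol/s; ν_E = −2, so ξ = 275.3/2 = 137.7 mol/s.
Outlet amounts (n = n₀ + ν ξ):
  E: 339.1 − 2(137.7) = 63.75
  D: 0 + 1(137.7) = 137.7
Total out = 201.4 mol/s; y_D = 137.7 / 201.4 = 0.6835.

0.684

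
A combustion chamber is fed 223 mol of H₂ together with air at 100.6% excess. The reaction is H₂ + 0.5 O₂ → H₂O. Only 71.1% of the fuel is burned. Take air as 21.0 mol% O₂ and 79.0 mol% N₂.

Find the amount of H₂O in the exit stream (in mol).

Stoichiometric O₂ = 0.5 × 223 = 111.5 mol; O₂ fed = 111.5 × 2.006 = 223.7 mol.
N₂ fed = 223.7 × 79/21 = 841.4 mol.
Fuel reacted = 0.711 × 223 → ξ = 158.6 mol.
Outlet (n = n₀ + ν ξ):
  H₂: 223 − 1(158.6) = 64.45
  O₂: 223.7 − 0.5(158.6) = 144.4
  N₂: 841.4 (inert)
  H₂O: 0 + 1(158.6) = 158.6

159 mol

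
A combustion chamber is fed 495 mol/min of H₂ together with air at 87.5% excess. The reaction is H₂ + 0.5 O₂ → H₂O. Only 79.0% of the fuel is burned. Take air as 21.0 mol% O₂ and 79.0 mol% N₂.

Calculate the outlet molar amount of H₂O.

Stoichiometric O₂ = 0.5 × 495 = 247.5 mol/min; O₂ fed = 247.5 × 1.875 = 464.1 mol/min.
N₂ fed = 464.1 × 79/21 = 1746 mol/min.
Fuel reacted = 0.79 × 495 → ξ = 391.1 mol/min.
Outlet (n = n₀ + ν ξ):
  H₂: 495 − 1(391.1) = 103.9
  O₂: 464.1 − 0.5(391.1) = 268.5
  N₂: 1746 (inert)
  H₂O: 0 + 1(391.1) = 391.1

391 mol/min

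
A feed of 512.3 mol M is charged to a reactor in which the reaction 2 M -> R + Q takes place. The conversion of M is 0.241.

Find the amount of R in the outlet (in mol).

M reacted = 0.241 × 512.3 = 123.5 mol; ν_M = −2, so ξ = 123.5/2 = 61.73 mol.
Outlet amounts (n = n₀ + ν ξ):
  M: 512.3 − 2(61.73) = 388.8
  R: 0 + 1(61.73) = 61.73
  Q: 0 + 1(61.73) = 61.73

61.7 mol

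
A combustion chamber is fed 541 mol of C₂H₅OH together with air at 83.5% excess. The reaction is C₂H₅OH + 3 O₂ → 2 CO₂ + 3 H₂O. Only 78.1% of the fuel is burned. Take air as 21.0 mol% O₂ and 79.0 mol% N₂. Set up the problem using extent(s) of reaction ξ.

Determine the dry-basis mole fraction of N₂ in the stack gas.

0.807

Stoichiometric O₂ = 3 × 541 = 1623 mol; O₂ fed = 1623 × 1.835 = 2978 mol.
N₂ fed = 2978 × 79/21 = 11200 mol.
Fuel reacted = 0.781 × 541 → ξ = 422.5 mol.
Outlet (n = n₀ + ν ξ):
  C₂H₅OH: 541 − 1(422.5) = 118.5
  O₂: 2978 − 3(422.5) = 1711
  N₂: 11200 (inert)
  CO₂: 0 + 2(422.5) = 845
  H₂O: 0 + 3(422.5) = 1268
Dry total = 13880 mol; y_N₂ (dry) = 11200 / 13880 = 0.8073.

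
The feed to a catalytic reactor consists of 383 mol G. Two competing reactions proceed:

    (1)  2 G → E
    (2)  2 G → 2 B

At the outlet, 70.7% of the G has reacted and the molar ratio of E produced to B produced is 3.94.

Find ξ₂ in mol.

ξ₂ = 15.2 mol

Conversion of G: G consumed = 0.707 × 383 = 270.8 mol = 2ξ₁ + 2ξ₂.
Selectivity: 1ξ₁ / (2ξ₂) = 3.94 → ξ₁ = 7.88 ξ₂.
Substitute: (2·7.88 + 2) ξ₂ = 270.8 → ξ₂ = 15.25 mol, ξ₁ = 120.1 mol.
Outlet amounts (n = n₀ + Σ ν·ξ):
  G: 383 − 2(120.1) − 2(15.25) = 112.2
  E: 0 + 1(120.1) = 120.1
  B: 0 + 2(15.25) = 30.49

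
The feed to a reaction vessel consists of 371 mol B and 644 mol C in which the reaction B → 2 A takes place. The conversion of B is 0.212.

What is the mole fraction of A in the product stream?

B reacted = 0.212 × 371 = 78.65 mol; ν_B = −1, so ξ = 78.65/1 = 78.65 mol.
Outlet amounts (n = n₀ + ν ξ):
  B: 371 − 1(78.65) = 292.3
  A: 0 + 2(78.65) = 157.3
  C: 644 (inert)
Total out = 1094 mol; y_A = 157.3 / 1094 = 0.1438.

0.144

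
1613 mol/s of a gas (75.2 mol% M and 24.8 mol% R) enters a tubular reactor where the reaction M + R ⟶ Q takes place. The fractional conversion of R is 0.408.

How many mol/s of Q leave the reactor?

163 mol/s

R reacted = 0.408 × 400 = 163.2 mol/s; ν_R = −1, so ξ = 163.2/1 = 163.2 mol/s.
Outlet amounts (n = n₀ + ν ξ):
  M: 1213 − 1(163.2) = 1050
  R: 400 − 1(163.2) = 236.8
  Q: 0 + 1(163.2) = 163.2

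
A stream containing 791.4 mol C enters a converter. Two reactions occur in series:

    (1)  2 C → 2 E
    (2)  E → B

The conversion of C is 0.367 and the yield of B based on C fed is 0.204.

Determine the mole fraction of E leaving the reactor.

0.163

Conversion of C: C consumed = 2ξ₁ = 0.367 × 791.4 → ξ₁ = 145.2 mol.
Yield of B: 1ξ₂ / 791.4 = 0.204 → ξ₂ = 161.4 mol.
Outlet amounts (n = n₀ + Σ ν·ξ):
  C: 791.4 − 2(145.2) = 501
  E: 0 + 2(145.2) − 1(161.4) = 129
  B: 0 + 1(161.4) = 161.4
Total out = 791.4 mol; y_E = 129 / 791.4 = 0.163.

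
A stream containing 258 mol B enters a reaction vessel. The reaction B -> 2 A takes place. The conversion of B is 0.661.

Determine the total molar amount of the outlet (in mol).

B reacted = 0.661 × 258 = 170.5 mol; ν_B = −1, so ξ = 170.5/1 = 170.5 mol.
Outlet amounts (n = n₀ + ν ξ):
  B: 258 − 1(170.5) = 87.46
  A: 0 + 2(170.5) = 341.1
Total out = 87.46 + 341.1 = 428.5 mol.

429 mol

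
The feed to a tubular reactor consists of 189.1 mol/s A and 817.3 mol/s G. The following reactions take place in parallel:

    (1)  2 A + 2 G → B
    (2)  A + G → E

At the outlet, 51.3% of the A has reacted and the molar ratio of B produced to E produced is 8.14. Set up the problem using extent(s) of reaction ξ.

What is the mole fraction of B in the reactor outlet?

Conversion of A: A consumed = 0.513 × 189.1 = 97.01 mol/s = 2ξ₁ + 1ξ₂.
Selectivity: 1ξ₁ / (1ξ₂) = 8.14 → ξ₁ = 8.14 ξ₂.
Substitute: (2·8.14 + 1) ξ₂ = 97.01 → ξ₂ = 5.614 mol/s, ξ₁ = 45.7 mol/s.
Outlet amounts (n = n₀ + Σ ν·ξ):
  A: 189.1 − 2(45.7) − 1(5.614) = 92.09
  G: 817.3 − 2(45.7) − 1(5.614) = 720.3
  B: 0 + 1(45.7) = 45.7
  E: 0 + 1(5.614) = 5.614
Total out = 863.7 mol/s; y_B = 45.7 / 863.7 = 0.05291.

0.0529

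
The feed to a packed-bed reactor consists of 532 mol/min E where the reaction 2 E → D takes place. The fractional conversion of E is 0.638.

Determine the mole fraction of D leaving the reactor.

0.468

E reacted = 0.638 × 532 = 339.4 mol/min; ν_E = −2, so ξ = 339.4/2 = 169.7 mol/min.
Outlet amounts (n = n₀ + ν ξ):
  E: 532 − 2(169.7) = 192.6
  D: 0 + 1(169.7) = 169.7
Total out = 362.3 mol/min; y_D = 169.7 / 362.3 = 0.4684.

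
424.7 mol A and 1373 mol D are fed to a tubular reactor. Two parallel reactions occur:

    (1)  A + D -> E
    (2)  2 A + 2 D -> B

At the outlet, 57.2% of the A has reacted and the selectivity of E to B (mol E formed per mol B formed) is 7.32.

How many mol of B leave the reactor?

26.1 mol

Conversion of A: A consumed = 0.572 × 424.7 = 242.9 mol = 1ξ₁ + 2ξ₂.
Selectivity: 1ξ₁ / (1ξ₂) = 7.32 → ξ₁ = 7.32 ξ₂.
Substitute: (1·7.32 + 2) ξ₂ = 242.9 → ξ₂ = 26.07 mol, ξ₁ = 190.8 mol.
Outlet amounts (n = n₀ + Σ ν·ξ):
  A: 424.7 − 1(190.8) − 2(26.07) = 181.8
  D: 1373 − 1(190.8) − 2(26.07) = 1130
  E: 0 + 1(190.8) = 190.8
  B: 0 + 1(26.07) = 26.07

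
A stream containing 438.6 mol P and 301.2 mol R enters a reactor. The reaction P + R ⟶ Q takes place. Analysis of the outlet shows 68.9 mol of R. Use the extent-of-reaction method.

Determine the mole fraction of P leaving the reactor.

0.407

For R: n = n₀ − 1ξ → 68.9 = 301.2 − 1ξ, giving ξ = 232.3 mol.
Outlet amounts (n = n₀ + ν ξ):
  P: 438.6 − 1(232.3) = 206.3
  R: 301.2 − 1(232.3) = 68.9
  Q: 0 + 1(232.3) = 232.3
Total out = 507.5 mol; y_P = 206.3 / 507.5 = 0.4065.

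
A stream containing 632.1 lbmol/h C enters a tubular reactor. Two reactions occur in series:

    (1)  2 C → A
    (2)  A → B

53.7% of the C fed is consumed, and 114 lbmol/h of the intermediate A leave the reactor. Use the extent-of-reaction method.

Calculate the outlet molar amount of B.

Conversion of C: C consumed = 2ξ₁ = 0.537 × 632.1 → ξ₁ = 169.7 lbmol/h.
A balance: n_A = 0 + 1ξ₁ − 1ξ₂ = 114 → ξ₂ = (1·169.7 − 114)/1 = 55.72 lbmol/h.
Outlet amounts (n = n₀ + Σ ν·ξ):
  C: 632.1 − 2(169.7) = 292.7
  A: 0 + 1(169.7) − 1(55.72) = 114
  B: 0 + 1(55.72) = 55.72

55.7 lbmol/h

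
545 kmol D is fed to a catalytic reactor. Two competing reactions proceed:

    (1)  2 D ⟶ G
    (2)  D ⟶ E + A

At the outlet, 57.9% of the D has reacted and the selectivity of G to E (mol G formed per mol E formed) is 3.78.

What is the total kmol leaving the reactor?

Conversion of D: D consumed = 0.579 × 545 = 315.6 kmol = 2ξ₁ + 1ξ₂.
Selectivity: 1ξ₁ / (1ξ₂) = 3.78 → ξ₁ = 3.78 ξ₂.
Substitute: (2·3.78 + 1) ξ₂ = 315.6 → ξ₂ = 36.86 kmol, ξ₁ = 139.3 kmol.
Outlet amounts (n = n₀ + Σ ν·ξ):
  D: 545 − 2(139.3) − 1(36.86) = 229.4
  G: 0 + 1(139.3) = 139.3
  E: 0 + 1(36.86) = 36.86
  A: 0 + 1(36.86) = 36.86
Total out = 229.4 + 139.3 + 36.86 + 36.86 = 442.5 kmol.

443 kmol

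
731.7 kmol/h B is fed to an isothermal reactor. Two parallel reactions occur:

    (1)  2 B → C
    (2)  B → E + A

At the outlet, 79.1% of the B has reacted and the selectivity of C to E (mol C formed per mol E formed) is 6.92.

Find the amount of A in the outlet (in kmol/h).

Conversion of B: B consumed = 0.791 × 731.7 = 578.8 kmol/h = 2ξ₁ + 1ξ₂.
Selectivity: 1ξ₁ / (1ξ₂) = 6.92 → ξ₁ = 6.92 ξ₂.
Substitute: (2·6.92 + 1) ξ₂ = 578.8 → ξ₂ = 39 kmol/h, ξ₁ = 269.9 kmol/h.
Outlet amounts (n = n₀ + Σ ν·ξ):
  B: 731.7 − 2(269.9) − 1(39) = 152.9
  C: 0 + 1(269.9) = 269.9
  E: 0 + 1(39) = 39
  A: 0 + 1(39) = 39

39 kmol/h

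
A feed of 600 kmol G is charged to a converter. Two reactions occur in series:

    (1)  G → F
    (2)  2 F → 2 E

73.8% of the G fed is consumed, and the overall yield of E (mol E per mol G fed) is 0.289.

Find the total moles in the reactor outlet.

600 kmol

Conversion of G: G consumed = 1ξ₁ = 0.738 × 600 → ξ₁ = 442.8 kmol.
Yield of E: 2ξ₂ / 600 = 0.289 → ξ₂ = 86.7 kmol.
Outlet amounts (n = n₀ + Σ ν·ξ):
  G: 600 − 1(442.8) = 157.2
  F: 0 + 1(442.8) − 2(86.7) = 269.4
  E: 0 + 2(86.7) = 173.4
Total out = 157.2 + 269.4 + 173.4 = 600 kmol.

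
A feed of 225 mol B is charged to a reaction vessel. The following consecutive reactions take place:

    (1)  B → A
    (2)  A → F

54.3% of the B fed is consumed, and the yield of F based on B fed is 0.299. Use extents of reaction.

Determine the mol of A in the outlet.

Conversion of B: B consumed = 1ξ₁ = 0.543 × 225 → ξ₁ = 122.2 mol.
Yield of F: 1ξ₂ / 225 = 0.299 → ξ₂ = 67.27 mol.
Outlet amounts (n = n₀ + Σ ν·ξ):
  B: 225 − 1(122.2) = 102.8
  A: 0 + 1(122.2) − 1(67.27) = 54.9
  F: 0 + 1(67.27) = 67.27

54.9 mol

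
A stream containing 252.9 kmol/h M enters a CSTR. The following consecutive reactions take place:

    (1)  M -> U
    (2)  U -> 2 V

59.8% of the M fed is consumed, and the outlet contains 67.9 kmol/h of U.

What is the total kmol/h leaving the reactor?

336 kmol/h

Conversion of M: M consumed = 1ξ₁ = 0.598 × 252.9 → ξ₁ = 151.2 kmol/h.
U balance: n_U = 0 + 1ξ₁ − 1ξ₂ = 67.9 → ξ₂ = (1·151.2 − 67.9)/1 = 83.33 kmol/h.
Outlet amounts (n = n₀ + Σ ν·ξ):
  M: 252.9 − 1(151.2) = 101.7
  U: 0 + 1(151.2) − 1(83.33) = 67.9
  V: 0 + 2(83.33) = 166.7
Total out = 101.7 + 67.9 + 166.7 = 336.2 kmol/h.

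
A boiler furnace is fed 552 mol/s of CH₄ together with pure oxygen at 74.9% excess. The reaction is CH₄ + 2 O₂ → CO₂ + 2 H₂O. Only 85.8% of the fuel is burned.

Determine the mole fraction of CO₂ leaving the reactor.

Stoichiometric O₂ = 2 × 552 = 1104 mol/s; O₂ fed = 1104 × 1.749 = 1931 mol/s.
Fuel reacted = 0.858 × 552 → ξ = 473.6 mol/s.
Outlet (n = n₀ + ν ξ):
  CH₄: 552 − 1(473.6) = 78.38
  O₂: 1931 − 2(473.6) = 983.7
  CO₂: 0 + 1(473.6) = 473.6
  H₂O: 0 + 2(473.6) = 947.2
Total out = 2483 mol/s; y_CO₂ = 473.6 / 2483 = 0.1908.

0.191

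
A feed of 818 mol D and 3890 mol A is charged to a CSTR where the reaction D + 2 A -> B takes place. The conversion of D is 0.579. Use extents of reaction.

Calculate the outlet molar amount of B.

474 mol

D reacted = 0.579 × 818 = 473.6 mol; ν_D = −1, so ξ = 473.6/1 = 473.6 mol.
Outlet amounts (n = n₀ + ν ξ):
  D: 818 − 1(473.6) = 344.4
  A: 3890 − 2(473.6) = 2943
  B: 0 + 1(473.6) = 473.6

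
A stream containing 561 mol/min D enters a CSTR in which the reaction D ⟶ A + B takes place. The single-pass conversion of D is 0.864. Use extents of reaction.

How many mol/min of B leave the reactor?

485 mol/min

D reacted = 0.864 × 561 = 484.7 mol/min; ν_D = −1, so ξ = 484.7/1 = 484.7 mol/min.
Outlet amounts (n = n₀ + ν ξ):
  D: 561 − 1(484.7) = 76.3
  A: 0 + 1(484.7) = 484.7
  B: 0 + 1(484.7) = 484.7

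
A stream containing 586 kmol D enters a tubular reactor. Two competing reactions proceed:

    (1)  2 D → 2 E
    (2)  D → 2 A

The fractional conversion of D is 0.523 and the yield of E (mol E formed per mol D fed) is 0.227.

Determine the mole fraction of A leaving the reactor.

Yield of E: 2ξ₁ / 586 = 0.227 → ξ₁ = 66.51 kmol.
Conversion of D: 2ξ₁ + 1ξ₂ = 0.523 × 586 = 306.5 → ξ₂ = 173.5 kmol.
Outlet amounts (n = n₀ + Σ ν·ξ):
  D: 586 − 2(66.51) − 1(173.5) = 279.5
  E: 0 + 2(66.51) = 133
  A: 0 + 2(173.5) = 346.9
Total out = 759.5 kmol; y_A = 346.9 / 759.5 = 0.4568.

0.457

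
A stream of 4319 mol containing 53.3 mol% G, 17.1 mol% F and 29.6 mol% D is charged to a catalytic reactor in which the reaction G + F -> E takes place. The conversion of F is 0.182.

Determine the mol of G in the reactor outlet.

F reacted = 0.182 × 738.5 = 134.4 mol; ν_F = −1, so ξ = 134.4/1 = 134.4 mol.
Outlet amounts (n = n₀ + ν ξ):
  G: 2302 − 1(134.4) = 2168
  F: 738.5 − 1(134.4) = 604.1
  E: 0 + 1(134.4) = 134.4
  D: 1278 (inert)

2170 mol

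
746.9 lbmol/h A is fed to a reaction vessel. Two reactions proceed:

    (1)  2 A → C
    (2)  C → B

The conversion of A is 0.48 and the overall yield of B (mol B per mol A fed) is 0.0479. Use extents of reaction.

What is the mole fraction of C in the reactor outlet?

Conversion of A: A consumed = 2ξ₁ = 0.48 × 746.9 → ξ₁ = 179.3 lbmol/h.
Yield of B: 1ξ₂ / 746.9 = 0.0479 → ξ₂ = 35.78 lbmol/h.
Outlet amounts (n = n₀ + Σ ν·ξ):
  A: 746.9 − 2(179.3) = 388.4
  C: 0 + 1(179.3) − 1(35.78) = 143.5
  B: 0 + 1(35.78) = 35.78
Total out = 567.6 lbmol/h; y_C = 143.5 / 567.6 = 0.2528.

0.253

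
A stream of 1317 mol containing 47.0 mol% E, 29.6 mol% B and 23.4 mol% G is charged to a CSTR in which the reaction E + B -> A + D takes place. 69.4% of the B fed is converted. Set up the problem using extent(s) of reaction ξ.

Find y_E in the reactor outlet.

B reacted = 0.694 × 389.8 = 270.5 mol; ν_B = −1, so ξ = 270.5/1 = 270.5 mol.
Outlet amounts (n = n₀ + ν ξ):
  E: 619 − 1(270.5) = 348.4
  B: 389.8 − 1(270.5) = 119.3
  A: 0 + 1(270.5) = 270.5
  D: 0 + 1(270.5) = 270.5
  G: 308.2 (inert)
Total out = 1317 mol; y_E = 348.4 / 1317 = 0.2646.

0.265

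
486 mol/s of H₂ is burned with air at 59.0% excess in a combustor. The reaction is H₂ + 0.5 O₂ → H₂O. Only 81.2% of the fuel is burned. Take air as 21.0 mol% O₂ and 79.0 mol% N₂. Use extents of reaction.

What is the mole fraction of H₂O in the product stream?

Stoichiometric O₂ = 0.5 × 486 = 243 mol/s; O₂ fed = 243 × 1.590 = 386.4 mol/s.
N₂ fed = 386.4 × 79/21 = 1453 mol/s.
Fuel reacted = 0.812 × 486 → ξ = 394.6 mol/s.
Outlet (n = n₀ + ν ξ):
  H₂: 486 − 1(394.6) = 91.37
  O₂: 386.4 − 0.5(394.6) = 189.1
  N₂: 1453 (inert)
  H₂O: 0 + 1(394.6) = 394.6
Total out = 2129 mol/s; y_H₂O = 394.6 / 2129 = 0.1854.

0.185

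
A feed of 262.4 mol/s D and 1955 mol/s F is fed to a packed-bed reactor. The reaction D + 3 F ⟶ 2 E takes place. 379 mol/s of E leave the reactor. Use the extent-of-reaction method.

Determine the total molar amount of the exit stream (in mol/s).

For E: n = n₀ + 2ξ → 379 = 0 + 2ξ, giving ξ = 189.5 mol/s.
Outlet amounts (n = n₀ + ν ξ):
  D: 262.4 − 1(189.5) = 72.9
  F: 1955 − 3(189.5) = 1386
  E: 0 + 2(189.5) = 379
Total out = 72.9 + 1386 + 379 = 1838 mol/s.

1840 mol/s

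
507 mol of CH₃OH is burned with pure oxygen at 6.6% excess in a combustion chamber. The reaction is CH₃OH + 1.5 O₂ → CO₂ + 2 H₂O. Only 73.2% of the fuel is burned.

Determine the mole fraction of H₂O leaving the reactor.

0.494

Stoichiometric O₂ = 1.5 × 507 = 760.5 mol; O₂ fed = 760.5 × 1.066 = 810.7 mol.
Fuel reacted = 0.732 × 507 → ξ = 371.1 mol.
Outlet (n = n₀ + ν ξ):
  CH₃OH: 507 − 1(371.1) = 135.9
  O₂: 810.7 − 1.5(371.1) = 254
  CO₂: 0 + 1(371.1) = 371.1
  H₂O: 0 + 2(371.1) = 742.2
Total out = 1503 mol; y_H₂O = 742.2 / 1503 = 0.4938.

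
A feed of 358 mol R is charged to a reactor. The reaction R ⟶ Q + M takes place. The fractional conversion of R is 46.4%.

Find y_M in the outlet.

R reacted = 0.464 × 358 = 166.1 mol; ν_R = −1, so ξ = 166.1/1 = 166.1 mol.
Outlet amounts (n = n₀ + ν ξ):
  R: 358 − 1(166.1) = 191.9
  Q: 0 + 1(166.1) = 166.1
  M: 0 + 1(166.1) = 166.1
Total out = 524.1 mol; y_M = 166.1 / 524.1 = 0.3169.

0.317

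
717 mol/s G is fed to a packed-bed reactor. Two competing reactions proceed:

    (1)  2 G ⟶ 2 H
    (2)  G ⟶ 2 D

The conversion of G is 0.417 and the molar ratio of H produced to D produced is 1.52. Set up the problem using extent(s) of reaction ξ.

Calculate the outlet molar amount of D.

148 mol/s

Conversion of G: G consumed = 0.417 × 717 = 299 mol/s = 2ξ₁ + 1ξ₂.
Selectivity: 2ξ₁ / (2ξ₂) = 1.52 → ξ₁ = 1.52 ξ₂.
Substitute: (2·1.52 + 1) ξ₂ = 299 → ξ₂ = 74.01 mol/s, ξ₁ = 112.5 mol/s.
Outlet amounts (n = n₀ + Σ ν·ξ):
  G: 717 − 2(112.5) − 1(74.01) = 418
  H: 0 + 2(112.5) = 225
  D: 0 + 2(74.01) = 148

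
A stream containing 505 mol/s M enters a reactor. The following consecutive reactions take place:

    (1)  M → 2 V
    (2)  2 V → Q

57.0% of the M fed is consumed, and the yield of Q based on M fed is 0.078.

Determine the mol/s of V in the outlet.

497 mol/s

Conversion of M: M consumed = 1ξ₁ = 0.57 × 505 → ξ₁ = 287.8 mol/s.
Yield of Q: 1ξ₂ / 505 = 0.078 → ξ₂ = 39.39 mol/s.
Outlet amounts (n = n₀ + Σ ν·ξ):
  M: 505 − 1(287.8) = 217.2
  V: 0 + 2(287.8) − 2(39.39) = 496.9
  Q: 0 + 1(39.39) = 39.39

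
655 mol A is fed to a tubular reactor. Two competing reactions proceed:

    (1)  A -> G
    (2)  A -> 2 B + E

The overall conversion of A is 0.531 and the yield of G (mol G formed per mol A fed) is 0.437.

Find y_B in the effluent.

Yield of G: 1ξ₁ / 655 = 0.437 → ξ₁ = 286.2 mol.
Conversion of A: 1ξ₁ + 1ξ₂ = 0.531 × 655 = 347.8 → ξ₂ = 61.57 mol.
Outlet amounts (n = n₀ + Σ ν·ξ):
  A: 655 − 1(286.2) − 1(61.57) = 307.2
  G: 0 + 1(286.2) = 286.2
  B: 0 + 2(61.57) = 123.1
  E: 0 + 1(61.57) = 61.57
Total out = 778.1 mol; y_B = 123.1 / 778.1 = 0.1582.

0.158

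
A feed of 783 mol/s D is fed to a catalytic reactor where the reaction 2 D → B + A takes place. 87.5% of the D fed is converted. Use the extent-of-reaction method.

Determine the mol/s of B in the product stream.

D reacted = 0.875 × 783 = 685.1 mol/s; ν_D = −2, so ξ = 685.1/2 = 342.6 mol/s.
Outlet amounts (n = n₀ + ν ξ):
  D: 783 − 2(342.6) = 97.88
  B: 0 + 1(342.6) = 342.6
  A: 0 + 1(342.6) = 342.6

343 mol/s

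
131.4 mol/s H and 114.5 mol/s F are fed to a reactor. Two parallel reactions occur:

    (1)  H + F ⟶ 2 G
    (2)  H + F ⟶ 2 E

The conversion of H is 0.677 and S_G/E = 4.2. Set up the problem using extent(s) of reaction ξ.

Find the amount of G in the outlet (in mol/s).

Conversion of H: H consumed = 0.677 × 131.4 = 88.96 mol/s = 1ξ₁ + 1ξ₂.
Selectivity: 2ξ₁ / (2ξ₂) = 4.2 → ξ₁ = 4.2 ξ₂.
Substitute: (1·4.2 + 1) ξ₂ = 88.96 → ξ₂ = 17.11 mol/s, ξ₁ = 71.85 mol/s.
Outlet amounts (n = n₀ + Σ ν·ξ):
  H: 131.4 − 1(71.85) − 1(17.11) = 42.44
  F: 114.5 − 1(71.85) − 1(17.11) = 25.54
  G: 0 + 2(71.85) = 143.7
  E: 0 + 2(17.11) = 34.21

144 mol/s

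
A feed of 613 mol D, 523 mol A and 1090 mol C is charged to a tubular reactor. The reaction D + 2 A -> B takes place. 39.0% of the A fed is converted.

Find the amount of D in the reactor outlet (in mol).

511 mol

A reacted = 0.39 × 523 = 204 mol; ν_A = −2, so ξ = 204/2 = 102 mol.
Outlet amounts (n = n₀ + ν ξ):
  D: 613 − 1(102) = 511
  A: 523 − 2(102) = 319
  B: 0 + 1(102) = 102
  C: 1090 (inert)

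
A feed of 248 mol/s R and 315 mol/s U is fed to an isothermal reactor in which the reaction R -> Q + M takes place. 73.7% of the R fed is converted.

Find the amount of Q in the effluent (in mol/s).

R reacted = 0.737 × 248 = 182.8 mol/s; ν_R = −1, so ξ = 182.8/1 = 182.8 mol/s.
Outlet amounts (n = n₀ + ν ξ):
  R: 248 − 1(182.8) = 65.22
  Q: 0 + 1(182.8) = 182.8
  M: 0 + 1(182.8) = 182.8
  U: 315 (inert)

183 mol/s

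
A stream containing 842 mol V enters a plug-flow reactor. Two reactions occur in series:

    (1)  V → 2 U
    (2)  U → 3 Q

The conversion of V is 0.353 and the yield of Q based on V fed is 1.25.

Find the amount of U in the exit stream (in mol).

244 mol

Conversion of V: V consumed = 1ξ₁ = 0.353 × 842 → ξ₁ = 297.2 mol.
Yield of Q: 3ξ₂ / 842 = 1.25 → ξ₂ = 350.8 mol.
Outlet amounts (n = n₀ + Σ ν·ξ):
  V: 842 − 1(297.2) = 544.8
  U: 0 + 2(297.2) − 1(350.8) = 243.6
  Q: 0 + 3(350.8) = 1052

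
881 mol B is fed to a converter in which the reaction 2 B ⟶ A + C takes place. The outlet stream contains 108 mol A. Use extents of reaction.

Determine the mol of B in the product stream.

665 mol

For A: n = n₀ + 1ξ → 108 = 0 + 1ξ, giving ξ = 108 mol.
Outlet amounts (n = n₀ + ν ξ):
  B: 881 − 2(108) = 665
  A: 0 + 1(108) = 108
  C: 0 + 1(108) = 108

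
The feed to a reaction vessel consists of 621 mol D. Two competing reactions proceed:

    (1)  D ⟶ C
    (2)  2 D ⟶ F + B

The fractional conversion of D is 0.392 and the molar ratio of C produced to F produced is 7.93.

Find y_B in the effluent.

0.0395

Conversion of D: D consumed = 0.392 × 621 = 243.4 mol = 1ξ₁ + 2ξ₂.
Selectivity: 1ξ₁ / (1ξ₂) = 7.93 → ξ₁ = 7.93 ξ₂.
Substitute: (1·7.93 + 2) ξ₂ = 243.4 → ξ₂ = 24.51 mol, ξ₁ = 194.4 mol.
Outlet amounts (n = n₀ + Σ ν·ξ):
  D: 621 − 1(194.4) − 2(24.51) = 377.6
  C: 0 + 1(194.4) = 194.4
  F: 0 + 1(24.51) = 24.51
  B: 0 + 1(24.51) = 24.51
Total out = 621 mol; y_B = 24.51 / 621 = 0.03948.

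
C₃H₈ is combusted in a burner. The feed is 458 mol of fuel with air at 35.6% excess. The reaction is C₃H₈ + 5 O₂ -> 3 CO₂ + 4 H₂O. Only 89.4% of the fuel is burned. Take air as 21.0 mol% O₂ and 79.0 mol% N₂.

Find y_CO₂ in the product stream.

0.0785

Stoichiometric O₂ = 5 × 458 = 2290 mol; O₂ fed = 2290 × 1.356 = 3105 mol.
N₂ fed = 3105 × 79/21 = 11680 mol.
Fuel reacted = 0.894 × 458 → ξ = 409.5 mol.
Outlet (n = n₀ + ν ξ):
  C₃H₈: 458 − 1(409.5) = 48.55
  O₂: 3105 − 5(409.5) = 1058
  N₂: 11680 (inert)
  CO₂: 0 + 3(409.5) = 1228
  H₂O: 0 + 4(409.5) = 1638
Total out = 15650 mol; y_CO₂ = 1228 / 15650 = 0.07847.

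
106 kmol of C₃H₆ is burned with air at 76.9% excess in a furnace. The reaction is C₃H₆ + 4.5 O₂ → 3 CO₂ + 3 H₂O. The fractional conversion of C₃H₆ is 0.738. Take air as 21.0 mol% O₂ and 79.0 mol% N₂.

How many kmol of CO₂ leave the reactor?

235 kmol

Stoichiometric O₂ = 4.5 × 106 = 477 kmol; O₂ fed = 477 × 1.769 = 843.8 kmol.
N₂ fed = 843.8 × 79/21 = 3174 kmol.
Fuel reacted = 0.738 × 106 → ξ = 78.23 kmol.
Outlet (n = n₀ + ν ξ):
  C₃H₆: 106 − 1(78.23) = 27.77
  O₂: 843.8 − 4.5(78.23) = 491.8
  N₂: 3174 (inert)
  CO₂: 0 + 3(78.23) = 234.7
  H₂O: 0 + 3(78.23) = 234.7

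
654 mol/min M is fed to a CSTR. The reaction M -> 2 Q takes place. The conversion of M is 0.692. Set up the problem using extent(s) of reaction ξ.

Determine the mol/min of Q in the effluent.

905 mol/min

M reacted = 0.692 × 654 = 452.6 mol/min; ν_M = −1, so ξ = 452.6/1 = 452.6 mol/min.
Outlet amounts (n = n₀ + ν ξ):
  M: 654 − 1(452.6) = 201.4
  Q: 0 + 2(452.6) = 905.1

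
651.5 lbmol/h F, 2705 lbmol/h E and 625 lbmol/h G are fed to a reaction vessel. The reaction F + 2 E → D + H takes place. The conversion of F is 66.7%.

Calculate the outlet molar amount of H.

435 lbmol/h

F reacted = 0.667 × 651.5 = 434.6 lbmol/h; ν_F = −1, so ξ = 434.6/1 = 434.6 lbmol/h.
Outlet amounts (n = n₀ + ν ξ):
  F: 651.5 − 1(434.6) = 216.9
  E: 2705 − 2(434.6) = 1836
  D: 0 + 1(434.6) = 434.6
  H: 0 + 1(434.6) = 434.6
  G: 625 (inert)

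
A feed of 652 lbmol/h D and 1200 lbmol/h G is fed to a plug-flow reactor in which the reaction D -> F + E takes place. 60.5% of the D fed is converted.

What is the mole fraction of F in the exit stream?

0.176

D reacted = 0.605 × 652 = 394.5 lbmol/h; ν_D = −1, so ξ = 394.5/1 = 394.5 lbmol/h.
Outlet amounts (n = n₀ + ν ξ):
  D: 652 − 1(394.5) = 257.5
  F: 0 + 1(394.5) = 394.5
  E: 0 + 1(394.5) = 394.5
  G: 1200 (inert)
Total out = 2246 lbmol/h; y_F = 394.5 / 2246 = 0.1756.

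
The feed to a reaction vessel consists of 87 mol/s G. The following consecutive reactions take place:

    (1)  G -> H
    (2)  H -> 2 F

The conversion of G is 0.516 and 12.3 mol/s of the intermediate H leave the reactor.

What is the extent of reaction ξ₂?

Conversion of G: G consumed = 1ξ₁ = 0.516 × 87 → ξ₁ = 44.89 mol/s.
H balance: n_H = 0 + 1ξ₁ − 1ξ₂ = 12.3 → ξ₂ = (1·44.89 − 12.3)/1 = 32.59 mol/s.
Outlet amounts (n = n₀ + Σ ν·ξ):
  G: 87 − 1(44.89) = 42.11
  H: 0 + 1(44.89) − 1(32.59) = 12.3
  F: 0 + 2(32.59) = 65.18

ξ₂ = 32.6 mol/s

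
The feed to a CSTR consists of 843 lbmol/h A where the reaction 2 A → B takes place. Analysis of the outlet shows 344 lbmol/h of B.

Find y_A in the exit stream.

0.311

For B: n = n₀ + 1ξ → 344 = 0 + 1ξ, giving ξ = 344 lbmol/h.
Outlet amounts (n = n₀ + ν ξ):
  A: 843 − 2(344) = 155
  B: 0 + 1(344) = 344
Total out = 499 lbmol/h; y_A = 155 / 499 = 0.3106.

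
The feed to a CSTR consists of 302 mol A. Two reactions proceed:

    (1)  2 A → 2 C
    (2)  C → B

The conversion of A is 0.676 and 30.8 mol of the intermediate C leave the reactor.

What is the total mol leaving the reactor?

Conversion of A: A consumed = 2ξ₁ = 0.676 × 302 → ξ₁ = 102.1 mol.
C balance: n_C = 0 + 2ξ₁ − 1ξ₂ = 30.8 → ξ₂ = (2·102.1 − 30.8)/1 = 173.4 mol.
Outlet amounts (n = n₀ + Σ ν·ξ):
  A: 302 − 2(102.1) = 97.85
  C: 0 + 2(102.1) − 1(173.4) = 30.8
  B: 0 + 1(173.4) = 173.4
Total out = 97.85 + 30.8 + 173.4 = 302 mol.

302 mol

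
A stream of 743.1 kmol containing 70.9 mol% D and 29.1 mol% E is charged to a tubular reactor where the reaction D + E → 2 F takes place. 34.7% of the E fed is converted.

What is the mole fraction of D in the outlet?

0.608

E reacted = 0.347 × 216.2 = 75.04 kmol; ν_E = −1, so ξ = 75.04/1 = 75.04 kmol.
Outlet amounts (n = n₀ + ν ξ):
  D: 526.9 − 1(75.04) = 451.8
  E: 216.2 − 1(75.04) = 141.2
  F: 0 + 2(75.04) = 150.1
Total out = 743.1 kmol; y_D = 451.8 / 743.1 = 0.608.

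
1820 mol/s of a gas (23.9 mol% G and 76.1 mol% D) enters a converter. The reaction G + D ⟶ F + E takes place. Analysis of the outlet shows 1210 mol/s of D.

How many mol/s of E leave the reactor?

175 mol/s

For D: n = n₀ − 1ξ → 1210 = 1385 − 1ξ, giving ξ = 175 mol/s.
Outlet amounts (n = n₀ + ν ξ):
  G: 435 − 1(175) = 260
  D: 1385 − 1(175) = 1210
  F: 0 + 1(175) = 175
  E: 0 + 1(175) = 175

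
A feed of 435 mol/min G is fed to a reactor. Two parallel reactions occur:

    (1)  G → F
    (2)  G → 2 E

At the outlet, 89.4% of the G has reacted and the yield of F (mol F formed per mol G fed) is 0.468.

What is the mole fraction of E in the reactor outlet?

0.597

Yield of F: 1ξ₁ / 435 = 0.468 → ξ₁ = 203.6 mol/min.
Conversion of G: 1ξ₁ + 1ξ₂ = 0.894 × 435 = 388.9 → ξ₂ = 185.3 mol/min.
Outlet amounts (n = n₀ + Σ ν·ξ):
  G: 435 − 1(203.6) − 1(185.3) = 46.11
  F: 0 + 1(203.6) = 203.6
  E: 0 + 2(185.3) = 370.6
Total out = 620.3 mol/min; y_E = 370.6 / 620.3 = 0.5975.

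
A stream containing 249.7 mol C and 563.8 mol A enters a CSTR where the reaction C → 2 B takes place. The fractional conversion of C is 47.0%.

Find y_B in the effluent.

C reacted = 0.47 × 249.7 = 117.4 mol; ν_C = −1, so ξ = 117.4/1 = 117.4 mol.
Outlet amounts (n = n₀ + ν ξ):
  C: 249.7 − 1(117.4) = 132.3
  B: 0 + 2(117.4) = 234.7
  A: 563.8 (inert)
Total out = 930.9 mol; y_B = 234.7 / 930.9 = 0.2522.

0.252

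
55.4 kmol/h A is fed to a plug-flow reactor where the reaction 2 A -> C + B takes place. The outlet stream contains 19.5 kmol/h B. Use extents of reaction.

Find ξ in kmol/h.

For B: n = n₀ + 1ξ → 19.5 = 0 + 1ξ, giving ξ = 19.5 kmol/h.
Outlet amounts (n = n₀ + ν ξ):
  A: 55.4 − 2(19.5) = 16.4
  C: 0 + 1(19.5) = 19.5
  B: 0 + 1(19.5) = 19.5

ξ = 19.5 kmol/h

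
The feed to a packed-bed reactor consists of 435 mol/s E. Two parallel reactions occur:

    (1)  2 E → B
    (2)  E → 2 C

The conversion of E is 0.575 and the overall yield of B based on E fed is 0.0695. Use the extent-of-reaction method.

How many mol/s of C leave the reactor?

Yield of B: 1ξ₁ / 435 = 0.0695 → ξ₁ = 30.23 mol/s.
Conversion of E: 2ξ₁ + 1ξ₂ = 0.575 × 435 = 250.1 → ξ₂ = 189.7 mol/s.
Outlet amounts (n = n₀ + Σ ν·ξ):
  E: 435 − 2(30.23) − 1(189.7) = 184.9
  B: 0 + 1(30.23) = 30.23
  C: 0 + 2(189.7) = 379.3

379 mol/s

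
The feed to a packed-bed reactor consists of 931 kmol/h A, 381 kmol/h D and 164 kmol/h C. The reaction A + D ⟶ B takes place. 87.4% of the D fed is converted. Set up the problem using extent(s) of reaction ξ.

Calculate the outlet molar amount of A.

D reacted = 0.874 × 381 = 333 kmol/h; ν_D = −1, so ξ = 333/1 = 333 kmol/h.
Outlet amounts (n = n₀ + ν ξ):
  A: 931 − 1(333) = 598
  D: 381 − 1(333) = 48.01
  B: 0 + 1(333) = 333
  C: 164 (inert)

598 kmol/h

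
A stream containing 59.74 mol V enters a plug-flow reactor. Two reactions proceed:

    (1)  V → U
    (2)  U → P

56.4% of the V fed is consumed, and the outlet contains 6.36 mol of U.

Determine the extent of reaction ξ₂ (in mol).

Conversion of V: V consumed = 1ξ₁ = 0.564 × 59.74 → ξ₁ = 33.69 mol.
U balance: n_U = 0 + 1ξ₁ − 1ξ₂ = 6.36 → ξ₂ = (1·33.69 − 6.36)/1 = 27.33 mol.
Outlet amounts (n = n₀ + Σ ν·ξ):
  V: 59.74 − 1(33.69) = 26.05
  U: 0 + 1(33.69) − 1(27.33) = 6.36
  P: 0 + 1(27.33) = 27.33

ξ₂ = 27.3 mol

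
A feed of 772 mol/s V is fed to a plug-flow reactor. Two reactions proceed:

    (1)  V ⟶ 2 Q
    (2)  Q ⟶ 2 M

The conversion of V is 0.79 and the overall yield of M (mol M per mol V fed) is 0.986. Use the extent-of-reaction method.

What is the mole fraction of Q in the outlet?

0.476

Conversion of V: V consumed = 1ξ₁ = 0.79 × 772 → ξ₁ = 609.9 mol/s.
Yield of M: 2ξ₂ / 772 = 0.986 → ξ₂ = 380.6 mol/s.
Outlet amounts (n = n₀ + Σ ν·ξ):
  V: 772 − 1(609.9) = 162.1
  Q: 0 + 2(609.9) − 1(380.6) = 839.2
  M: 0 + 2(380.6) = 761.2
Total out = 1762 mol/s; y_Q = 839.2 / 1762 = 0.4761.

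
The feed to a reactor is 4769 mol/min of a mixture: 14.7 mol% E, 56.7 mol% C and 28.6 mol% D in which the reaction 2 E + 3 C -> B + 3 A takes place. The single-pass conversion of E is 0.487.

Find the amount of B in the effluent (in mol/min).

171 mol/min

E reacted = 0.487 × 701 = 341.4 mol/min; ν_E = −2, so ξ = 341.4/2 = 170.7 mol/min.
Outlet amounts (n = n₀ + ν ξ):
  E: 701 − 2(170.7) = 359.6
  C: 2704 − 3(170.7) = 2192
  B: 0 + 1(170.7) = 170.7
  A: 0 + 3(170.7) = 512.1
  D: 1364 (inert)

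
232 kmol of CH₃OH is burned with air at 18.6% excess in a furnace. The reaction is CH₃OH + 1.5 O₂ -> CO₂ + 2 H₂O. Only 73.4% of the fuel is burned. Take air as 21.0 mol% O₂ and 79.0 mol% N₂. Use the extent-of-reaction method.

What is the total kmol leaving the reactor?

2280 kmol

Stoichiometric O₂ = 1.5 × 232 = 348 kmol; O₂ fed = 348 × 1.186 = 412.7 kmol.
N₂ fed = 412.7 × 79/21 = 1553 kmol.
Fuel reacted = 0.734 × 232 → ξ = 170.3 kmol.
Outlet (n = n₀ + ν ξ):
  CH₃OH: 232 − 1(170.3) = 61.71
  O₂: 412.7 − 1.5(170.3) = 157.3
  N₂: 1553 (inert)
  CO₂: 0 + 1(170.3) = 170.3
  H₂O: 0 + 2(170.3) = 340.6
Total out = 61.71 + 157.3 + 1553 + 170.3 + 340.6 = 2283 kmol.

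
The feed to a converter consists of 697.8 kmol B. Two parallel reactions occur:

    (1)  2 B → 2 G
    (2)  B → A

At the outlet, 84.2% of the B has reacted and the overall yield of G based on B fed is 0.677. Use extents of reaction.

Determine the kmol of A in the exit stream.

Yield of G: 2ξ₁ / 697.8 = 0.677 → ξ₁ = 236.2 kmol.
Conversion of B: 2ξ₁ + 1ξ₂ = 0.842 × 697.8 = 587.5 → ξ₂ = 115.1 kmol.
Outlet amounts (n = n₀ + Σ ν·ξ):
  B: 697.8 − 2(236.2) − 1(115.1) = 110.3
  G: 0 + 2(236.2) = 472.4
  A: 0 + 1(115.1) = 115.1

115 kmol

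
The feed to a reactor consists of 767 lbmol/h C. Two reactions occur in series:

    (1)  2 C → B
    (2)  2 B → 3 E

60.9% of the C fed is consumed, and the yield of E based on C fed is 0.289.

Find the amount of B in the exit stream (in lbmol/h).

85.8 lbmol/h

Conversion of C: C consumed = 2ξ₁ = 0.609 × 767 → ξ₁ = 233.6 lbmol/h.
Yield of E: 3ξ₂ / 767 = 0.289 → ξ₂ = 73.89 lbmol/h.
Outlet amounts (n = n₀ + Σ ν·ξ):
  C: 767 − 2(233.6) = 299.9
  B: 0 + 1(233.6) − 2(73.89) = 85.78
  E: 0 + 3(73.89) = 221.7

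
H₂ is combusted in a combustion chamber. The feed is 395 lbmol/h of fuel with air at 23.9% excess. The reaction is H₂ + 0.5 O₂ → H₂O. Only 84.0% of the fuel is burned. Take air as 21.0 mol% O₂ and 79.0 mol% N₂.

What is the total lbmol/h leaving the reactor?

Stoichiometric O₂ = 0.5 × 395 = 197.5 lbmol/h; O₂ fed = 197.5 × 1.239 = 244.7 lbmol/h.
N₂ fed = 244.7 × 79/21 = 920.5 lbmol/h.
Fuel reacted = 0.84 × 395 → ξ = 331.8 lbmol/h.
Outlet (n = n₀ + ν ξ):
  H₂: 395 − 1(331.8) = 63.2
  O₂: 244.7 − 0.5(331.8) = 78.8
  N₂: 920.5 (inert)
  H₂O: 0 + 1(331.8) = 331.8
Total out = 63.2 + 78.8 + 920.5 + 331.8 = 1394 lbmol/h.

1390 lbmol/h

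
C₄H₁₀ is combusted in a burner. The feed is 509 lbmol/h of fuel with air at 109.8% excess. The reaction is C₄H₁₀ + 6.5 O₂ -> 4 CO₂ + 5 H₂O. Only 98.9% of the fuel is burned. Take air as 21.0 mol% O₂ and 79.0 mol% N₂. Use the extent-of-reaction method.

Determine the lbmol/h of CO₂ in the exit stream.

2010 lbmol/h

Stoichiometric O₂ = 6.5 × 509 = 3308 lbmol/h; O₂ fed = 3308 × 2.098 = 6941 lbmol/h.
N₂ fed = 6941 × 79/21 = 26110 lbmol/h.
Fuel reacted = 0.989 × 509 → ξ = 503.4 lbmol/h.
Outlet (n = n₀ + ν ξ):
  C₄H₁₀: 509 − 1(503.4) = 5.599
  O₂: 6941 − 6.5(503.4) = 3669
  N₂: 26110 (inert)
  CO₂: 0 + 4(503.4) = 2014
  H₂O: 0 + 5(503.4) = 2517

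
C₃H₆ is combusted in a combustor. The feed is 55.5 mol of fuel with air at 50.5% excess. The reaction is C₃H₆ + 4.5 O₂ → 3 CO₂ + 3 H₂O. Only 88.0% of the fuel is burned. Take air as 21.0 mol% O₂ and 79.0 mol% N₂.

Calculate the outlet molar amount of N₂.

1410 mol

Stoichiometric O₂ = 4.5 × 55.5 = 249.8 mol; O₂ fed = 249.8 × 1.505 = 375.9 mol.
N₂ fed = 375.9 × 79/21 = 1414 mol.
Fuel reacted = 0.88 × 55.5 → ξ = 48.84 mol.
Outlet (n = n₀ + ν ξ):
  C₃H₆: 55.5 − 1(48.84) = 6.66
  O₂: 375.9 − 4.5(48.84) = 156.1
  N₂: 1414 (inert)
  CO₂: 0 + 3(48.84) = 146.5
  H₂O: 0 + 3(48.84) = 146.5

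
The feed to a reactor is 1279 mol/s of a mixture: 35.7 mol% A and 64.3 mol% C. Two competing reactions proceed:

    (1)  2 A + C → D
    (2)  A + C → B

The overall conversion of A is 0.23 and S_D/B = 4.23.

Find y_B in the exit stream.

Conversion of A: A consumed = 0.23 × 456.6 = 105 mol/s = 2ξ₁ + 1ξ₂.
Selectivity: 1ξ₁ / (1ξ₂) = 4.23 → ξ₁ = 4.23 ξ₂.
Substitute: (2·4.23 + 1) ξ₂ = 105 → ξ₂ = 11.1 mol/s, ξ₁ = 46.96 mol/s.
Outlet amounts (n = n₀ + Σ ν·ξ):
  A: 456.6 − 2(46.96) − 1(11.1) = 351.6
  C: 822.4 − 1(46.96) − 1(11.1) = 764.3
  D: 0 + 1(46.96) = 46.96
  B: 0 + 1(11.1) = 11.1
Total out = 1174 mol/s; y_B = 11.1 / 1174 = 0.009456.

0.00946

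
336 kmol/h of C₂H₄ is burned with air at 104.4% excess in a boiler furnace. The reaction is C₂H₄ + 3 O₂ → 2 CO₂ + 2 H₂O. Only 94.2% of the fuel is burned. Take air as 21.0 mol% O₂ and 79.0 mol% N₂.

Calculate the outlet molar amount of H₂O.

633 kmol/h

Stoichiometric O₂ = 3 × 336 = 1008 kmol/h; O₂ fed = 1008 × 2.044 = 2060 kmol/h.
N₂ fed = 2060 × 79/21 = 7751 kmol/h.
Fuel reacted = 0.942 × 336 → ξ = 316.5 kmol/h.
Outlet (n = n₀ + ν ξ):
  C₂H₄: 336 − 1(316.5) = 19.49
  O₂: 2060 − 3(316.5) = 1111
  N₂: 7751 (inert)
  CO₂: 0 + 2(316.5) = 633
  H₂O: 0 + 2(316.5) = 633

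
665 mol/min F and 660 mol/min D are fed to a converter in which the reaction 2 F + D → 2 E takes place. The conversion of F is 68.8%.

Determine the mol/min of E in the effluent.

F reacted = 0.688 × 665 = 457.5 mol/min; ν_F = −2, so ξ = 457.5/2 = 228.8 mol/min.
Outlet amounts (n = n₀ + ν ξ):
  F: 665 − 2(228.8) = 207.5
  D: 660 − 1(228.8) = 431.2
  E: 0 + 2(228.8) = 457.5

458 mol/min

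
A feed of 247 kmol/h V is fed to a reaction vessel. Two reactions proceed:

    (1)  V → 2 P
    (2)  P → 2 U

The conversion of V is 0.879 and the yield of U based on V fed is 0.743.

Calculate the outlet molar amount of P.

342 kmol/h

Conversion of V: V consumed = 1ξ₁ = 0.879 × 247 → ξ₁ = 217.1 kmol/h.
Yield of U: 2ξ₂ / 247 = 0.743 → ξ₂ = 91.76 kmol/h.
Outlet amounts (n = n₀ + Σ ν·ξ):
  V: 247 − 1(217.1) = 29.89
  P: 0 + 2(217.1) − 1(91.76) = 342.5
  U: 0 + 2(91.76) = 183.5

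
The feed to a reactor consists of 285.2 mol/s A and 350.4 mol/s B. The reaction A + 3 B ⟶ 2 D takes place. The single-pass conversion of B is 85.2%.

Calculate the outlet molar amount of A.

186 mol/s

B reacted = 0.852 × 350.4 = 298.5 mol/s; ν_B = −3, so ξ = 298.5/3 = 99.51 mol/s.
Outlet amounts (n = n₀ + ν ξ):
  A: 285.2 − 1(99.51) = 185.7
  B: 350.4 − 3(99.51) = 51.86
  D: 0 + 2(99.51) = 199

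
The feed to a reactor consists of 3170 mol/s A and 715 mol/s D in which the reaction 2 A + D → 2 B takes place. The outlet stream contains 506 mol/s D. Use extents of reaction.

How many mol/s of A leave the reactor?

For D: n = n₀ − 1ξ → 506 = 715 − 1ξ, giving ξ = 209 mol/s.
Outlet amounts (n = n₀ + ν ξ):
  A: 3170 − 2(209) = 2752
  D: 715 − 1(209) = 506
  B: 0 + 2(209) = 418

2750 mol/s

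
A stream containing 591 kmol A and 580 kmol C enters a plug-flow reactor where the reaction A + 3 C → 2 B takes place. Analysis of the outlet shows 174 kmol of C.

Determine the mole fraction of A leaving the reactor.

For C: n = n₀ − 3ξ → 174 = 580 − 3ξ, giving ξ = 135.3 kmol.
Outlet amounts (n = n₀ + ν ξ):
  A: 591 − 1(135.3) = 455.7
  C: 580 − 3(135.3) = 174
  B: 0 + 2(135.3) = 270.7
Total out = 900.3 kmol; y_A = 455.7 / 900.3 = 0.5061.

0.506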